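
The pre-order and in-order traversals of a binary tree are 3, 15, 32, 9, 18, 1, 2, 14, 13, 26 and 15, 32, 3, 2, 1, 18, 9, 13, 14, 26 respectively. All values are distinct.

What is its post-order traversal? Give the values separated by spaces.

The first element of pre-order is the root; it splits in-order into left and right subtrees.
Root 3: left subtree has 2 nodes {15, 32}, right has 7 {2, 1, 18, 9, 13, 14, 26}.
  Root 15: left subtree has 0 nodes { }, right has 1 {32}.
  Root 9: left subtree has 3 nodes {2, 1, 18}, right has 3 {13, 14, 26}.
    Root 18: left subtree has 2 nodes {2, 1}, right has 0 { }.
      Root 1: left subtree has 1 node {2}, right has 0 { }.
    Root 14: left subtree has 1 node {13}, right has 1 {26}.

32 15 2 1 18 13 26 14 9 3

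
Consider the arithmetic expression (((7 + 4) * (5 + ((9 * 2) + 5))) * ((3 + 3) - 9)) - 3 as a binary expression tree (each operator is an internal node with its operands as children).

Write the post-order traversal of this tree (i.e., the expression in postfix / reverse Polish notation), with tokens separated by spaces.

Post-order on an expression tree gives postfix notation: for each operator, emit left operand, right operand, then the operator.

7 4 + 5 9 2 * 5 + + * 3 3 + 9 - * 3 -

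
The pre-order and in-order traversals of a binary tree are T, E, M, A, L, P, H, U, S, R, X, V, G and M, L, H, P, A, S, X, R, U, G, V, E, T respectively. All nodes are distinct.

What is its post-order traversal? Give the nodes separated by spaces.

H P L X R S G V U A M E T

The first element of pre-order is the root; it splits in-order into left and right subtrees.
Root T: left subtree has 12 nodes {M, L, H, P, A, S, X, R, U, G, V, E}, right has 0 { }.
  Root E: left subtree has 11 nodes {M, L, H, P, A, S, X, R, U, G, V}, right has 0 { }.
    Root M: left subtree has 0 nodes { }, right has 10 {L, H, P, A, S, X, R, U, G, V}.
      Root A: left subtree has 3 nodes {L, H, P}, right has 6 {S, X, R, U, G, V}.
        Root L: left subtree has 0 nodes { }, right has 2 {H, P}.
          Root P: left subtree has 1 node {H}, right has 0 { }.
        Root U: left subtree has 3 nodes {S, X, R}, right has 2 {G, V}.
          Root S: left subtree has 0 nodes { }, right has 2 {X, R}.
            Root R: left subtree has 1 node {X}, right has 0 { }.
          Root V: left subtree has 1 node {G}, right has 0 { }.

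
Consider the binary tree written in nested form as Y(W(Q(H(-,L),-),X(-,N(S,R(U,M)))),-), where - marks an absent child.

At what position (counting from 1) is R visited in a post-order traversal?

Post-order visits the left subtree, then the right subtree, then the node.
At Y: go left to W.
  At W: go left to Q.
    At Q: go left to H.
      At H: no left child.
      At H: go right to L.
        L is a leaf — visit L.
      Visit H.
    At Q: no right child.
    Visit Q.
  At W: go right to X.
    At X: no left child.
    At X: go right to N.
      At N: go left to S.
        S is a leaf — visit S.
      At N: go right to R.
        At R: go left to U.
          U is a leaf — visit U.
        At R: go right to M.
          M is a leaf — visit M.
        Visit R.
      Visit N.
    Visit X.
  Visit W.
At Y: no right child.
Visit Y.
Full post-order sequence: L, H, Q, S, U, M, R, N, X, W, Y.

7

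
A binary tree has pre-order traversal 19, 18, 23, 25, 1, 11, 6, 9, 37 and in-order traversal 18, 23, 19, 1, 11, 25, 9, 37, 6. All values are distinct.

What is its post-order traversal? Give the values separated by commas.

The first element of pre-order is the root; it splits in-order into left and right subtrees.
Root 19: left subtree has 2 nodes {18, 23}, right has 6 {1, 11, 25, 9, 37, 6}.
  Root 18: left subtree has 0 nodes { }, right has 1 {23}.
  Root 25: left subtree has 2 nodes {1, 11}, right has 3 {9, 37, 6}.
    Root 1: left subtree has 0 nodes { }, right has 1 {11}.
    Root 6: left subtree has 2 nodes {9, 37}, right has 0 { }.
      Root 9: left subtree has 0 nodes { }, right has 1 {37}.

23, 18, 11, 1, 37, 9, 6, 25, 19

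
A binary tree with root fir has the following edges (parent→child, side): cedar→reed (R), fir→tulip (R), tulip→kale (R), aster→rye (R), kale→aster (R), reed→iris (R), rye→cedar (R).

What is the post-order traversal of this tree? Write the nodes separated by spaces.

Post-order visits the left subtree, then the right subtree, then the node.
At fir: no left child.
At fir: go right to tulip.
  At tulip: no left child.
  At tulip: go right to kale.
    At kale: no left child.
    At kale: go right to aster.
      At aster: no left child.
      At aster: go right to rye.
        At rye: no left child.
        At rye: go right to cedar.
          At cedar: no left child.
          At cedar: go right to reed.
            At reed: no left child.
            At reed: go right to iris.
              iris is a leaf — visit iris.
            Visit reed.
          Visit cedar.
        Visit rye.
      Visit aster.
    Visit kale.
  Visit tulip.
Visit fir.

iris reed cedar rye aster kale tulip fir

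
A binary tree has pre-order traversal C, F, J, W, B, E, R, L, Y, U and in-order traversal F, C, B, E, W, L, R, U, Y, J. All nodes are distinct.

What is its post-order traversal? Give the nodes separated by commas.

The first element of pre-order is the root; it splits in-order into left and right subtrees.
Root C: left subtree has 1 node {F}, right has 8 {B, E, W, L, R, U, Y, J}.
  Root J: left subtree has 7 nodes {B, E, W, L, R, U, Y}, right has 0 { }.
    Root W: left subtree has 2 nodes {B, E}, right has 4 {L, R, U, Y}.
      Root B: left subtree has 0 nodes { }, right has 1 {E}.
      Root R: left subtree has 1 node {L}, right has 2 {U, Y}.
        Root Y: left subtree has 1 node {U}, right has 0 { }.

F, E, B, L, U, Y, R, W, J, C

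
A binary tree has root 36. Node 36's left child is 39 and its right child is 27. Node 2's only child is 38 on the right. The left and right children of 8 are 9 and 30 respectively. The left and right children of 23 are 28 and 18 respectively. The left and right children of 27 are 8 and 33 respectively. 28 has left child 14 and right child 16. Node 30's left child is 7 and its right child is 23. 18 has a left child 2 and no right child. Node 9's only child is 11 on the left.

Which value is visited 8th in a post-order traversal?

Post-order visits the left subtree, then the right subtree, then the node.
At 36: go left to 39.
  39 is a leaf — visit 39.
At 36: go right to 27.
  At 27: go left to 8.
    At 8: go left to 9.
      At 9: go left to 11.
        11 is a leaf — visit 11.
      At 9: no right child.
      Visit 9.
    At 8: go right to 30.
      At 30: go left to 7.
        7 is a leaf — visit 7.
      At 30: go right to 23.
        At 23: go left to 28.
          At 28: go left to 14.
            14 is a leaf — visit 14.
          At 28: go right to 16.
            16 is a leaf — visit 16.
          Visit 28.
        At 23: go right to 18.
          At 18: go left to 2.
            At 2: no left child.
            At 2: go right to 38.
              38 is a leaf — visit 38.
            Visit 2.
          At 18: no right child.
          Visit 18.
        Visit 23.
      Visit 30.
    Visit 8.
  At 27: go right to 33.
    33 is a leaf — visit 33.
  Visit 27.
Visit 36.
Full post-order sequence: 39, 11, 9, 7, 14, 16, 28, 38, 2, 18, 23, 30, 8, 33, 27, 36.

38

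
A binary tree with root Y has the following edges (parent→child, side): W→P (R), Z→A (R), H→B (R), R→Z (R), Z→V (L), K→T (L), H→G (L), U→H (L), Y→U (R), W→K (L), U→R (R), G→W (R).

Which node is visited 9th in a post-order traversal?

Post-order visits the left subtree, then the right subtree, then the node.
At Y: no left child.
At Y: go right to U.
  At U: go left to H.
    At H: go left to G.
      At G: no left child.
      At G: go right to W.
        At W: go left to K.
          At K: go left to T.
            T is a leaf — visit T.
          At K: no right child.
          Visit K.
        At W: go right to P.
          P is a leaf — visit P.
        Visit W.
      Visit G.
    At H: go right to B.
      B is a leaf — visit B.
    Visit H.
  At U: go right to R.
    At R: no left child.
    At R: go right to Z.
      At Z: go left to V.
        V is a leaf — visit V.
      At Z: go right to A.
        A is a leaf — visit A.
      Visit Z.
    Visit R.
  Visit U.
Visit Y.
Full post-order sequence: T, K, P, W, G, B, H, V, A, Z, R, U, Y.

A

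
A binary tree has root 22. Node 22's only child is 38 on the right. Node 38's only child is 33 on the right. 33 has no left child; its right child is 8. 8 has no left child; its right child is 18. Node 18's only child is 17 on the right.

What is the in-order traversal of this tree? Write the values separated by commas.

In-order visits the left subtree, then the node, then the right subtree.
At 22: no left child.
Visit 22.
At 22: go right to 38.
  At 38: no left child.
  Visit 38.
  At 38: go right to 33.
    At 33: no left child.
    Visit 33.
    At 33: go right to 8.
      At 8: no left child.
      Visit 8.
      At 8: go right to 18.
        At 18: no left child.
        Visit 18.
        At 18: go right to 17.
          17 is a leaf — visit 17.

22, 38, 33, 8, 18, 17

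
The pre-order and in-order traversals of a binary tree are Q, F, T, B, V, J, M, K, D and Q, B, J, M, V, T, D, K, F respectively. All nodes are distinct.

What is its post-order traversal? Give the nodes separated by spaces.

The first element of pre-order is the root; it splits in-order into left and right subtrees.
Root Q: left subtree has 0 nodes { }, right has 8 {B, J, M, V, T, D, K, F}.
  Root F: left subtree has 7 nodes {B, J, M, V, T, D, K}, right has 0 { }.
    Root T: left subtree has 4 nodes {B, J, M, V}, right has 2 {D, K}.
      Root B: left subtree has 0 nodes { }, right has 3 {J, M, V}.
        Root V: left subtree has 2 nodes {J, M}, right has 0 { }.
          Root J: left subtree has 0 nodes { }, right has 1 {M}.
      Root K: left subtree has 1 node {D}, right has 0 { }.

M J V B D K T F Q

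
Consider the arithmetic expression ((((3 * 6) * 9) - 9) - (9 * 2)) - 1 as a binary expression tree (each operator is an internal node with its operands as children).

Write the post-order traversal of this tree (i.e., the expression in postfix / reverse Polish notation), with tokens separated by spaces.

Post-order on an expression tree gives postfix notation: for each operator, emit left operand, right operand, then the operator.

3 6 * 9 * 9 - 9 2 * - 1 -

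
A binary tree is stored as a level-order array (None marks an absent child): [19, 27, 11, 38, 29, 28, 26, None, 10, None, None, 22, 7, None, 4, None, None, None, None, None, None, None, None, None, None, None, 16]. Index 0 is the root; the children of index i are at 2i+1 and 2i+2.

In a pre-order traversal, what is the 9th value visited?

7

Pre-order visits the node, then its left subtree, then its right subtree.
Visit 19.
At 19: go left to 27.
  Visit 27.
  At 27: go left to 38.
    Visit 38.
    At 38: no left child.
    At 38: go right to 10.
      10 is a leaf — visit 10.
  At 27: go right to 29.
    29 is a leaf — visit 29.
At 19: go right to 11.
  Visit 11.
  At 11: go left to 28.
    Visit 28.
    At 28: go left to 22.
      22 is a leaf — visit 22.
    At 28: go right to 7.
      Visit 7.
      At 7: no left child.
      At 7: go right to 16.
        16 is a leaf — visit 16.
  At 11: go right to 26.
    Visit 26.
    At 26: no left child.
    At 26: go right to 4.
      4 is a leaf — visit 4.
Full pre-order sequence: 19, 27, 38, 10, 29, 11, 28, 22, 7, 16, 26, 4.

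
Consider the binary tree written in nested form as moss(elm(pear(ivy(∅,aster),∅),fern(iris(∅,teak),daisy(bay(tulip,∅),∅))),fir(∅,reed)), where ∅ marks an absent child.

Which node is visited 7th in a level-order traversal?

ivy

Level-order visits nodes level by level from the root, left to right within each level.
Level 0: moss
Level 1: elm, fir
Level 2: pear, fern, reed
Level 3: ivy, iris, daisy
Level 4: aster, teak, bay
Level 5: tulip
Full level-order sequence: moss, elm, fir, pear, fern, reed, ivy, iris, daisy, aster, teak, bay, tulip.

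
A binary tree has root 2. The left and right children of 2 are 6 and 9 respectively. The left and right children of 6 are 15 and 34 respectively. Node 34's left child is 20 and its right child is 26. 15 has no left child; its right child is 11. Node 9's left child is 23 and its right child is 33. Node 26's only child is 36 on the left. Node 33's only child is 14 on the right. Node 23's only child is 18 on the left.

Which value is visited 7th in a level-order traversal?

Level-order visits nodes level by level from the root, left to right within each level.
Level 0: 2
Level 1: 6, 9
Level 2: 15, 34, 23, 33
Level 3: 11, 20, 26, 18, 14
Level 4: 36
Full level-order sequence: 2, 6, 9, 15, 34, 23, 33, 11, 20, 26, 18, 14, 36.

33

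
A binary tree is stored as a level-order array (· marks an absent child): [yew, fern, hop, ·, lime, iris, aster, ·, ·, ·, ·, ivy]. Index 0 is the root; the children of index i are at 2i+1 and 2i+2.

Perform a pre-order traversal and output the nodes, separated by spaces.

yew fern lime hop iris ivy aster

Pre-order visits the node, then its left subtree, then its right subtree.
Visit yew.
At yew: go left to fern.
  Visit fern.
  At fern: no left child.
  At fern: go right to lime.
    lime is a leaf — visit lime.
At yew: go right to hop.
  Visit hop.
  At hop: go left to iris.
    Visit iris.
    At iris: go left to ivy.
      ivy is a leaf — visit ivy.
    At iris: no right child.
  At hop: go right to aster.
    aster is a leaf — visit aster.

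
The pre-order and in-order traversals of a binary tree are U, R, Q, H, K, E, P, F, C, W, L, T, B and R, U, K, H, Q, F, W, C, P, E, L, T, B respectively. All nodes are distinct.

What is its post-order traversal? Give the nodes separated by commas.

The first element of pre-order is the root; it splits in-order into left and right subtrees.
Root U: left subtree has 1 node {R}, right has 11 {K, H, Q, F, W, C, P, E, L, T, B}.
  Root Q: left subtree has 2 nodes {K, H}, right has 8 {F, W, C, P, E, L, T, B}.
    Root H: left subtree has 1 node {K}, right has 0 { }.
    Root E: left subtree has 4 nodes {F, W, C, P}, right has 3 {L, T, B}.
      Root P: left subtree has 3 nodes {F, W, C}, right has 0 { }.
        Root F: left subtree has 0 nodes { }, right has 2 {W, C}.
          Root C: left subtree has 1 node {W}, right has 0 { }.
      Root L: left subtree has 0 nodes { }, right has 2 {T, B}.
        Root T: left subtree has 0 nodes { }, right has 1 {B}.

R, K, H, W, C, F, P, B, T, L, E, Q, U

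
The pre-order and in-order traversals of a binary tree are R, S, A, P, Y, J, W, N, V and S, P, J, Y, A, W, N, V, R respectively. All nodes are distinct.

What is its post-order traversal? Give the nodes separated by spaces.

J Y P V N W A S R

The first element of pre-order is the root; it splits in-order into left and right subtrees.
Root R: left subtree has 8 nodes {S, P, J, Y, A, W, N, V}, right has 0 { }.
  Root S: left subtree has 0 nodes { }, right has 7 {P, J, Y, A, W, N, V}.
    Root A: left subtree has 3 nodes {P, J, Y}, right has 3 {W, N, V}.
      Root P: left subtree has 0 nodes { }, right has 2 {J, Y}.
        Root Y: left subtree has 1 node {J}, right has 0 { }.
      Root W: left subtree has 0 nodes { }, right has 2 {N, V}.
        Root N: left subtree has 0 nodes { }, right has 1 {V}.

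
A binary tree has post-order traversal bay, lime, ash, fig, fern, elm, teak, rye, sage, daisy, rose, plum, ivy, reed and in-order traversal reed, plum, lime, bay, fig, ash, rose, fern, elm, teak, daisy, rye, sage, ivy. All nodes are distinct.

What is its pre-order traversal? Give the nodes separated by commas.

The last element of post-order is the root; it splits in-order into left and right subtrees.
Root reed: left subtree has 0 nodes { }, right has 13 {plum, lime, bay, fig, ash, rose, fern, elm, teak, daisy, rye, sage, ivy}.
  Root ivy: left subtree has 12 nodes {plum, lime, bay, fig, ash, rose, fern, elm, teak, daisy, rye, sage}, right has 0 { }.
    Root plum: left subtree has 0 nodes { }, right has 11 {lime, bay, fig, ash, rose, fern, elm, teak, daisy, rye, sage}.
      Root rose: left subtree has 4 nodes {lime, bay, fig, ash}, right has 6 {fern, elm, teak, daisy, rye, sage}.
        Root fig: left subtree has 2 nodes {lime, bay}, right has 1 {ash}.
          Root lime: left subtree has 0 nodes { }, right has 1 {bay}.
        Root daisy: left subtree has 3 nodes {fern, elm, teak}, right has 2 {rye, sage}.
          Root teak: left subtree has 2 nodes {fern, elm}, right has 0 { }.
            Root elm: left subtree has 1 node {fern}, right has 0 { }.
          Root sage: left subtree has 1 node {rye}, right has 0 { }.

reed, ivy, plum, rose, fig, lime, bay, ash, daisy, teak, elm, fern, sage, rye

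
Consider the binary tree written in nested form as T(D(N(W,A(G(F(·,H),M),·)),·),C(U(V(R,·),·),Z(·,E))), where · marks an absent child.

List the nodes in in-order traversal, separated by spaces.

W N F H G M A D T R V U C Z E

In-order visits the left subtree, then the node, then the right subtree.
At T: go left to D.
  At D: go left to N.
    At N: go left to W.
      W is a leaf — visit W.
    Visit N.
    At N: go right to A.
      At A: go left to G.
        At G: go left to F.
          At F: no left child.
          Visit F.
          At F: go right to H.
            H is a leaf — visit H.
        Visit G.
        At G: go right to M.
          M is a leaf — visit M.
      Visit A.
      At A: no right child.
  Visit D.
  At D: no right child.
Visit T.
At T: go right to C.
  At C: go left to U.
    At U: go left to V.
      At V: go left to R.
        R is a leaf — visit R.
      Visit V.
      At V: no right child.
    Visit U.
    At U: no right child.
  Visit C.
  At C: go right to Z.
    At Z: no left child.
    Visit Z.
    At Z: go right to E.
      E is a leaf — visit E.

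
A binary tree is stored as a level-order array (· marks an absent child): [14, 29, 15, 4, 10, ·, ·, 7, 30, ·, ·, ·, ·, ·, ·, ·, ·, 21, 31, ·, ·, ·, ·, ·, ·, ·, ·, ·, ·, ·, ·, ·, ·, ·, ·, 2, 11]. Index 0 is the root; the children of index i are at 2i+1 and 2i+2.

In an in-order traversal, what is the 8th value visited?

29

In-order visits the left subtree, then the node, then the right subtree.
At 14: go left to 29.
  At 29: go left to 4.
    At 4: go left to 7.
      7 is a leaf — visit 7.
    Visit 4.
    At 4: go right to 30.
      At 30: go left to 21.
        At 21: go left to 2.
          2 is a leaf — visit 2.
        Visit 21.
        At 21: go right to 11.
          11 is a leaf — visit 11.
      Visit 30.
      At 30: go right to 31.
        31 is a leaf — visit 31.
  Visit 29.
  At 29: go right to 10.
    10 is a leaf — visit 10.
Visit 14.
At 14: go right to 15.
  15 is a leaf — visit 15.
Full in-order sequence: 7, 4, 2, 21, 11, 30, 31, 29, 10, 14, 15.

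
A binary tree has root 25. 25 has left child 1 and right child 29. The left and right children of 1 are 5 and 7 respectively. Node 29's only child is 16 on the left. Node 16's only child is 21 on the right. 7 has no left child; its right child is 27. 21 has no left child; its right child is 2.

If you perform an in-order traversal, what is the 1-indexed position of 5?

1

In-order visits the left subtree, then the node, then the right subtree.
At 25: go left to 1.
  At 1: go left to 5.
    5 is a leaf — visit 5.
  Visit 1.
  At 1: go right to 7.
    At 7: no left child.
    Visit 7.
    At 7: go right to 27.
      27 is a leaf — visit 27.
Visit 25.
At 25: go right to 29.
  At 29: go left to 16.
    At 16: no left child.
    Visit 16.
    At 16: go right to 21.
      At 21: no left child.
      Visit 21.
      At 21: go right to 2.
        2 is a leaf — visit 2.
  Visit 29.
  At 29: no right child.
Full in-order sequence: 5, 1, 7, 27, 25, 16, 21, 2, 29.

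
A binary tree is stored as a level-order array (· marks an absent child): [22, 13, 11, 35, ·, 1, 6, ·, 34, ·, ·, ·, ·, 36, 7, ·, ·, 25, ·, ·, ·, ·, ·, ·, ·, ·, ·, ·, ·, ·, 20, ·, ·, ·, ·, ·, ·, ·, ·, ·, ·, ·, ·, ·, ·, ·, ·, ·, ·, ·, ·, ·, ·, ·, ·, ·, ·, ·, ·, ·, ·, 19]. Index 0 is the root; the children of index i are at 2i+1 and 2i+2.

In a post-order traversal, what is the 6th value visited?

36

Post-order visits the left subtree, then the right subtree, then the node.
At 22: go left to 13.
  At 13: go left to 35.
    At 35: no left child.
    At 35: go right to 34.
      At 34: go left to 25.
        25 is a leaf — visit 25.
      At 34: no right child.
      Visit 34.
    Visit 35.
  At 13: no right child.
  Visit 13.
At 22: go right to 11.
  At 11: go left to 1.
    1 is a leaf — visit 1.
  At 11: go right to 6.
    At 6: go left to 36.
      36 is a leaf — visit 36.
    At 6: go right to 7.
      At 7: no left child.
      At 7: go right to 20.
        At 20: go left to 19.
          19 is a leaf — visit 19.
        At 20: no right child.
        Visit 20.
      Visit 7.
    Visit 6.
  Visit 11.
Visit 22.
Full post-order sequence: 25, 34, 35, 13, 1, 36, 19, 20, 7, 6, 11, 22.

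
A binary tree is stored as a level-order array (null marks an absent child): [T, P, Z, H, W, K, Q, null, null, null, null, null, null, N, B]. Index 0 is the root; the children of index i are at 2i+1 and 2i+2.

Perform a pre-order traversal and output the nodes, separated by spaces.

T P H W Z K Q N B

Pre-order visits the node, then its left subtree, then its right subtree.
Visit T.
At T: go left to P.
  Visit P.
  At P: go left to H.
    H is a leaf — visit H.
  At P: go right to W.
    W is a leaf — visit W.
At T: go right to Z.
  Visit Z.
  At Z: go left to K.
    K is a leaf — visit K.
  At Z: go right to Q.
    Visit Q.
    At Q: go left to N.
      N is a leaf — visit N.
    At Q: go right to B.
      B is a leaf — visit B.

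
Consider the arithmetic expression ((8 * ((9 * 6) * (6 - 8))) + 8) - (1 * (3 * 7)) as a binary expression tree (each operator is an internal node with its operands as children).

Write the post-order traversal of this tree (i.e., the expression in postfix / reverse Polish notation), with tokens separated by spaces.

8 9 6 * 6 8 - * * 8 + 1 3 7 * * -

Post-order on an expression tree gives postfix notation: for each operator, emit left operand, right operand, then the operator.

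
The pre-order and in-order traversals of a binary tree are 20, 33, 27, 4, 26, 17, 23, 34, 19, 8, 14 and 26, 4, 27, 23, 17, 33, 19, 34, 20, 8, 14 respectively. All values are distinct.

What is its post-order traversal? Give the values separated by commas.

The first element of pre-order is the root; it splits in-order into left and right subtrees.
Root 20: left subtree has 8 nodes {26, 4, 27, 23, 17, 33, 19, 34}, right has 2 {8, 14}.
  Root 33: left subtree has 5 nodes {26, 4, 27, 23, 17}, right has 2 {19, 34}.
    Root 27: left subtree has 2 nodes {26, 4}, right has 2 {23, 17}.
      Root 4: left subtree has 1 node {26}, right has 0 { }.
      Root 17: left subtree has 1 node {23}, right has 0 { }.
    Root 34: left subtree has 1 node {19}, right has 0 { }.
  Root 8: left subtree has 0 nodes { }, right has 1 {14}.

26, 4, 23, 17, 27, 19, 34, 33, 14, 8, 20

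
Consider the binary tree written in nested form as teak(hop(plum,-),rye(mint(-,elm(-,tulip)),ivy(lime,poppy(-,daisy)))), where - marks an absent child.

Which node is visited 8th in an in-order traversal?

lime

In-order visits the left subtree, then the node, then the right subtree.
At teak: go left to hop.
  At hop: go left to plum.
    plum is a leaf — visit plum.
  Visit hop.
  At hop: no right child.
Visit teak.
At teak: go right to rye.
  At rye: go left to mint.
    At mint: no left child.
    Visit mint.
    At mint: go right to elm.
      At elm: no left child.
      Visit elm.
      At elm: go right to tulip.
        tulip is a leaf — visit tulip.
  Visit rye.
  At rye: go right to ivy.
    At ivy: go left to lime.
      lime is a leaf — visit lime.
    Visit ivy.
    At ivy: go right to poppy.
      At poppy: no left child.
      Visit poppy.
      At poppy: go right to daisy.
        daisy is a leaf — visit daisy.
Full in-order sequence: plum, hop, teak, mint, elm, tulip, rye, lime, ivy, poppy, daisy.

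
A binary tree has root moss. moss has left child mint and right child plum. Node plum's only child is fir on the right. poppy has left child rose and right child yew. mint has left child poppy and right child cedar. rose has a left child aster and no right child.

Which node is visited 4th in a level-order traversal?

poppy

Level-order visits nodes level by level from the root, left to right within each level.
Level 0: moss
Level 1: mint, plum
Level 2: poppy, cedar, fir
Level 3: rose, yew
Level 4: aster
Full level-order sequence: moss, mint, plum, poppy, cedar, fir, rose, yew, aster.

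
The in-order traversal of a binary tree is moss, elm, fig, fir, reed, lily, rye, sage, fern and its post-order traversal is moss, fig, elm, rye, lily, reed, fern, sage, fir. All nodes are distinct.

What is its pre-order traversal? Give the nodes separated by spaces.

fir elm moss fig sage reed lily rye fern

The last element of post-order is the root; it splits in-order into left and right subtrees.
Root fir: left subtree has 3 nodes {moss, elm, fig}, right has 5 {reed, lily, rye, sage, fern}.
  Root elm: left subtree has 1 node {moss}, right has 1 {fig}.
  Root sage: left subtree has 3 nodes {reed, lily, rye}, right has 1 {fern}.
    Root reed: left subtree has 0 nodes { }, right has 2 {lily, rye}.
      Root lily: left subtree has 0 nodes { }, right has 1 {rye}.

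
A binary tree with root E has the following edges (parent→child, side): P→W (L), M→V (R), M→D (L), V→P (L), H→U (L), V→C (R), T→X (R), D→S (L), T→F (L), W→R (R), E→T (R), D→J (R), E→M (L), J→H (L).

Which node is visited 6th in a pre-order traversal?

Pre-order visits the node, then its left subtree, then its right subtree.
Visit E.
At E: go left to M.
  Visit M.
  At M: go left to D.
    Visit D.
    At D: go left to S.
      S is a leaf — visit S.
    At D: go right to J.
      Visit J.
      At J: go left to H.
        Visit H.
        At H: go left to U.
          U is a leaf — visit U.
        At H: no right child.
      At J: no right child.
  At M: go right to V.
    Visit V.
    At V: go left to P.
      Visit P.
      At P: go left to W.
        Visit W.
        At W: no left child.
        At W: go right to R.
          R is a leaf — visit R.
      At P: no right child.
    At V: go right to C.
      C is a leaf — visit C.
At E: go right to T.
  Visit T.
  At T: go left to F.
    F is a leaf — visit F.
  At T: go right to X.
    X is a leaf — visit X.
Full pre-order sequence: E, M, D, S, J, H, U, V, P, W, R, C, T, F, X.

H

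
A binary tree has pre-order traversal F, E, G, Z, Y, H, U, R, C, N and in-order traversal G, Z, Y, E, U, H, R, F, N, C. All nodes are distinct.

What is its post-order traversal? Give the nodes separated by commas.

The first element of pre-order is the root; it splits in-order into left and right subtrees.
Root F: left subtree has 7 nodes {G, Z, Y, E, U, H, R}, right has 2 {N, C}.
  Root E: left subtree has 3 nodes {G, Z, Y}, right has 3 {U, H, R}.
    Root G: left subtree has 0 nodes { }, right has 2 {Z, Y}.
      Root Z: left subtree has 0 nodes { }, right has 1 {Y}.
    Root H: left subtree has 1 node {U}, right has 1 {R}.
  Root C: left subtree has 1 node {N}, right has 0 { }.

Y, Z, G, U, R, H, E, N, C, F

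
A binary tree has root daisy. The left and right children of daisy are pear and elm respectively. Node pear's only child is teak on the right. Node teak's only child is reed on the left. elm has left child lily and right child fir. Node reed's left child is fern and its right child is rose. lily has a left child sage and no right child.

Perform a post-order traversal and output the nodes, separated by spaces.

fern rose reed teak pear sage lily fir elm daisy

Post-order visits the left subtree, then the right subtree, then the node.
At daisy: go left to pear.
  At pear: no left child.
  At pear: go right to teak.
    At teak: go left to reed.
      At reed: go left to fern.
        fern is a leaf — visit fern.
      At reed: go right to rose.
        rose is a leaf — visit rose.
      Visit reed.
    At teak: no right child.
    Visit teak.
  Visit pear.
At daisy: go right to elm.
  At elm: go left to lily.
    At lily: go left to sage.
      sage is a leaf — visit sage.
    At lily: no right child.
    Visit lily.
  At elm: go right to fir.
    fir is a leaf — visit fir.
  Visit elm.
Visit daisy.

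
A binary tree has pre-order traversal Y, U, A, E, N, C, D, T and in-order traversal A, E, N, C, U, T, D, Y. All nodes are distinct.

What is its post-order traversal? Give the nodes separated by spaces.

C N E A T D U Y

The first element of pre-order is the root; it splits in-order into left and right subtrees.
Root Y: left subtree has 7 nodes {A, E, N, C, U, T, D}, right has 0 { }.
  Root U: left subtree has 4 nodes {A, E, N, C}, right has 2 {T, D}.
    Root A: left subtree has 0 nodes { }, right has 3 {E, N, C}.
      Root E: left subtree has 0 nodes { }, right has 2 {N, C}.
        Root N: left subtree has 0 nodes { }, right has 1 {C}.
    Root D: left subtree has 1 node {T}, right has 0 { }.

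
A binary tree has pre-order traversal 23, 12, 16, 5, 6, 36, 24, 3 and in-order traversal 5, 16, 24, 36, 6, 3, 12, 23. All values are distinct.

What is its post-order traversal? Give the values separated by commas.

The first element of pre-order is the root; it splits in-order into left and right subtrees.
Root 23: left subtree has 7 nodes {5, 16, 24, 36, 6, 3, 12}, right has 0 { }.
  Root 12: left subtree has 6 nodes {5, 16, 24, 36, 6, 3}, right has 0 { }.
    Root 16: left subtree has 1 node {5}, right has 4 {24, 36, 6, 3}.
      Root 6: left subtree has 2 nodes {24, 36}, right has 1 {3}.
        Root 36: left subtree has 1 node {24}, right has 0 { }.

5, 24, 36, 3, 6, 16, 12, 23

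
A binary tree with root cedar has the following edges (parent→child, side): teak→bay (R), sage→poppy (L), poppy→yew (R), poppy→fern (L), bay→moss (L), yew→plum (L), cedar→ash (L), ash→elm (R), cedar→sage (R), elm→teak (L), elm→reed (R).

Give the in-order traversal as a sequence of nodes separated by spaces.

In-order visits the left subtree, then the node, then the right subtree.
At cedar: go left to ash.
  At ash: no left child.
  Visit ash.
  At ash: go right to elm.
    At elm: go left to teak.
      At teak: no left child.
      Visit teak.
      At teak: go right to bay.
        At bay: go left to moss.
          moss is a leaf — visit moss.
        Visit bay.
        At bay: no right child.
    Visit elm.
    At elm: go right to reed.
      reed is a leaf — visit reed.
Visit cedar.
At cedar: go right to sage.
  At sage: go left to poppy.
    At poppy: go left to fern.
      fern is a leaf — visit fern.
    Visit poppy.
    At poppy: go right to yew.
      At yew: go left to plum.
        plum is a leaf — visit plum.
      Visit yew.
      At yew: no right child.
  Visit sage.
  At sage: no right child.

ash teak moss bay elm reed cedar fern poppy plum yew sage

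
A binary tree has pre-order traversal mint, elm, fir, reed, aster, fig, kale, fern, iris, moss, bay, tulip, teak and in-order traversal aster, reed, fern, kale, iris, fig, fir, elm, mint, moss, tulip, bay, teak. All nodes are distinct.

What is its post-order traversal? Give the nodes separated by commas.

aster, fern, iris, kale, fig, reed, fir, elm, tulip, teak, bay, moss, mint

The first element of pre-order is the root; it splits in-order into left and right subtrees.
Root mint: left subtree has 8 nodes {aster, reed, fern, kale, iris, fig, fir, elm}, right has 4 {moss, tulip, bay, teak}.
  Root elm: left subtree has 7 nodes {aster, reed, fern, kale, iris, fig, fir}, right has 0 { }.
    Root fir: left subtree has 6 nodes {aster, reed, fern, kale, iris, fig}, right has 0 { }.
      Root reed: left subtree has 1 node {aster}, right has 4 {fern, kale, iris, fig}.
        Root fig: left subtree has 3 nodes {fern, kale, iris}, right has 0 { }.
          Root kale: left subtree has 1 node {fern}, right has 1 {iris}.
  Root moss: left subtree has 0 nodes { }, right has 3 {tulip, bay, teak}.
    Root bay: left subtree has 1 node {tulip}, right has 1 {teak}.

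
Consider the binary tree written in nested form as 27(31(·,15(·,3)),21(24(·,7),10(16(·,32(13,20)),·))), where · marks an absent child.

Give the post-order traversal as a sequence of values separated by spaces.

Post-order visits the left subtree, then the right subtree, then the node.
At 27: go left to 31.
  At 31: no left child.
  At 31: go right to 15.
    At 15: no left child.
    At 15: go right to 3.
      3 is a leaf — visit 3.
    Visit 15.
  Visit 31.
At 27: go right to 21.
  At 21: go left to 24.
    At 24: no left child.
    At 24: go right to 7.
      7 is a leaf — visit 7.
    Visit 24.
  At 21: go right to 10.
    At 10: go left to 16.
      At 16: no left child.
      At 16: go right to 32.
        At 32: go left to 13.
          13 is a leaf — visit 13.
        At 32: go right to 20.
          20 is a leaf — visit 20.
        Visit 32.
      Visit 16.
    At 10: no right child.
    Visit 10.
  Visit 21.
Visit 27.

3 15 31 7 24 13 20 32 16 10 21 27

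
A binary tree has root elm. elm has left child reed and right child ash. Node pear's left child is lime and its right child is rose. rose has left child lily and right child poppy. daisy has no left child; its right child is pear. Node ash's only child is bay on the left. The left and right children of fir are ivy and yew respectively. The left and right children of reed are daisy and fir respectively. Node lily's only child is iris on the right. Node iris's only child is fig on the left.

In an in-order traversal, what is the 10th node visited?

In-order visits the left subtree, then the node, then the right subtree.
At elm: go left to reed.
  At reed: go left to daisy.
    At daisy: no left child.
    Visit daisy.
    At daisy: go right to pear.
      At pear: go left to lime.
        lime is a leaf — visit lime.
      Visit pear.
      At pear: go right to rose.
        At rose: go left to lily.
          At lily: no left child.
          Visit lily.
          At lily: go right to iris.
            At iris: go left to fig.
              fig is a leaf — visit fig.
            Visit iris.
            At iris: no right child.
        Visit rose.
        At rose: go right to poppy.
          poppy is a leaf — visit poppy.
  Visit reed.
  At reed: go right to fir.
    At fir: go left to ivy.
      ivy is a leaf — visit ivy.
    Visit fir.
    At fir: go right to yew.
      yew is a leaf — visit yew.
Visit elm.
At elm: go right to ash.
  At ash: go left to bay.
    bay is a leaf — visit bay.
  Visit ash.
  At ash: no right child.
Full in-order sequence: daisy, lime, pear, lily, fig, iris, rose, poppy, reed, ivy, fir, yew, elm, bay, ash.

ivy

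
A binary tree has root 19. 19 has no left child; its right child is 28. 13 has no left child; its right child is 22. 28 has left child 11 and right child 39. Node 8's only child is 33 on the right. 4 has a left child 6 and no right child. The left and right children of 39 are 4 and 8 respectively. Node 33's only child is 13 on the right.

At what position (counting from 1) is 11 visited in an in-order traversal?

In-order visits the left subtree, then the node, then the right subtree.
At 19: no left child.
Visit 19.
At 19: go right to 28.
  At 28: go left to 11.
    11 is a leaf — visit 11.
  Visit 28.
  At 28: go right to 39.
    At 39: go left to 4.
      At 4: go left to 6.
        6 is a leaf — visit 6.
      Visit 4.
      At 4: no right child.
    Visit 39.
    At 39: go right to 8.
      At 8: no left child.
      Visit 8.
      At 8: go right to 33.
        At 33: no left child.
        Visit 33.
        At 33: go right to 13.
          At 13: no left child.
          Visit 13.
          At 13: go right to 22.
            22 is a leaf — visit 22.
Full in-order sequence: 19, 11, 28, 6, 4, 39, 8, 33, 13, 22.

2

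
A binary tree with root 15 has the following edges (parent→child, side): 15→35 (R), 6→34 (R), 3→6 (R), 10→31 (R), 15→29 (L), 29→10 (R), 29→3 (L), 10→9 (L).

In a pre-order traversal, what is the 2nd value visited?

29

Pre-order visits the node, then its left subtree, then its right subtree.
Visit 15.
At 15: go left to 29.
  Visit 29.
  At 29: go left to 3.
    Visit 3.
    At 3: no left child.
    At 3: go right to 6.
      Visit 6.
      At 6: no left child.
      At 6: go right to 34.
        34 is a leaf — visit 34.
  At 29: go right to 10.
    Visit 10.
    At 10: go left to 9.
      9 is a leaf — visit 9.
    At 10: go right to 31.
      31 is a leaf — visit 31.
At 15: go right to 35.
  35 is a leaf — visit 35.
Full pre-order sequence: 15, 29, 3, 6, 34, 10, 9, 31, 35.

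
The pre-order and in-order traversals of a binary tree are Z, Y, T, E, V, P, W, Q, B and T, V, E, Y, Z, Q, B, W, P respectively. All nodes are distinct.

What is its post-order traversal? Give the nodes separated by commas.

The first element of pre-order is the root; it splits in-order into left and right subtrees.
Root Z: left subtree has 4 nodes {T, V, E, Y}, right has 4 {Q, B, W, P}.
  Root Y: left subtree has 3 nodes {T, V, E}, right has 0 { }.
    Root T: left subtree has 0 nodes { }, right has 2 {V, E}.
      Root E: left subtree has 1 node {V}, right has 0 { }.
  Root P: left subtree has 3 nodes {Q, B, W}, right has 0 { }.
    Root W: left subtree has 2 nodes {Q, B}, right has 0 { }.
      Root Q: left subtree has 0 nodes { }, right has 1 {B}.

V, E, T, Y, B, Q, W, P, Z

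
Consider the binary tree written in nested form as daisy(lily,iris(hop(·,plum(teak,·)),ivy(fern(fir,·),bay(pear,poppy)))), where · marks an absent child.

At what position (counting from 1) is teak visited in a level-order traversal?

Level-order visits nodes level by level from the root, left to right within each level.
Level 0: daisy
Level 1: lily, iris
Level 2: hop, ivy
Level 3: plum, fern, bay
Level 4: teak, fir, pear, poppy
Full level-order sequence: daisy, lily, iris, hop, ivy, plum, fern, bay, teak, fir, pear, poppy.

9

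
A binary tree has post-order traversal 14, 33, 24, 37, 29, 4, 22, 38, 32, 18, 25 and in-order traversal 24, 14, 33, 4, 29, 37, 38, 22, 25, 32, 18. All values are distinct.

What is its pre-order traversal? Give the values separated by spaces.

The last element of post-order is the root; it splits in-order into left and right subtrees.
Root 25: left subtree has 8 nodes {24, 14, 33, 4, 29, 37, 38, 22}, right has 2 {32, 18}.
  Root 38: left subtree has 6 nodes {24, 14, 33, 4, 29, 37}, right has 1 {22}.
    Root 4: left subtree has 3 nodes {24, 14, 33}, right has 2 {29, 37}.
      Root 24: left subtree has 0 nodes { }, right has 2 {14, 33}.
        Root 33: left subtree has 1 node {14}, right has 0 { }.
      Root 29: left subtree has 0 nodes { }, right has 1 {37}.
  Root 18: left subtree has 1 node {32}, right has 0 { }.

25 38 4 24 33 14 29 37 22 18 32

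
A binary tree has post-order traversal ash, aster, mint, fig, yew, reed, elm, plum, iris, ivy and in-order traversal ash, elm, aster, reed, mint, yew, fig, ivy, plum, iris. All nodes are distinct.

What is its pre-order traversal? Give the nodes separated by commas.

The last element of post-order is the root; it splits in-order into left and right subtrees.
Root ivy: left subtree has 7 nodes {ash, elm, aster, reed, mint, yew, fig}, right has 2 {plum, iris}.
  Root elm: left subtree has 1 node {ash}, right has 5 {aster, reed, mint, yew, fig}.
    Root reed: left subtree has 1 node {aster}, right has 3 {mint, yew, fig}.
      Root yew: left subtree has 1 node {mint}, right has 1 {fig}.
  Root iris: left subtree has 1 node {plum}, right has 0 { }.

ivy, elm, ash, reed, aster, yew, mint, fig, iris, plum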